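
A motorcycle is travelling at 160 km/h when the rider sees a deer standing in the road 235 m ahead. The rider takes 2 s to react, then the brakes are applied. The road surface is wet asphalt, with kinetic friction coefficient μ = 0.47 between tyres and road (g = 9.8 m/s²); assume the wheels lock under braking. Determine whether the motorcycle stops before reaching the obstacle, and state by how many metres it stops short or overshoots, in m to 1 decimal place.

160 km/h ÷ 3.6 = 44.4444 m/s.
a = μg = 0.47 × 9.8 = 4.606 m/s².
Reaction distance = 44.4444 × 2 = 88.889 m.
Braking distance = v²/(2a) = 1975.305 / 9.212 = 214.427 m.
Total stopping distance = 88.889 + 214.427 = 303.316 m, vs 235 m available — it cannot stop in time and overshoots by 303.316 − 235 = 68.316 m.

No — it overshoots by 68.3 m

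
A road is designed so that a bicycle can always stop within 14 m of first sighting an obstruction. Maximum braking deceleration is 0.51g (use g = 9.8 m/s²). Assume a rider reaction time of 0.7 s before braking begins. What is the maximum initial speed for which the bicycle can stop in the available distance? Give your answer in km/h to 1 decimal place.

a = 0.51 × 9.8 = 4.998 m/s².
Stopping distance: v·t_r + v²/(2a) = 14 with t_r = 0.7 s and a = 4.998 m/s².
So v² + 6.997 v − 139.94 = 0.
Positive root: v = −a·t_r + √((a·t_r)² + 2a·d) = −3.499 + √(12.243 + 139.94) = 8.8372 m/s.
8.8372 m/s × 3.6 = 31.814 km/h.

Maximum speed ≈ 31.8 km/h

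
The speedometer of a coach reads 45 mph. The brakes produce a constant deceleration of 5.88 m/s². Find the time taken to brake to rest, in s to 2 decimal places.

Braking time ≈ 3.42 s

45 mph × 0.44704 = 20.1168 m/s.
Braking time = v/a = 20.1168 / 5.880 = 3.421 s.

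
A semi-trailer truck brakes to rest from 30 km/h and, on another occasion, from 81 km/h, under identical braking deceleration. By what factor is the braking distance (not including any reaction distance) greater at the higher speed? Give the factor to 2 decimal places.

Factor ≈ 7.29

Braking distance d = v²/(2a), so with a fixed, d ∝ v².
Factor = (81/30)² = 2.7000² = 7.2900.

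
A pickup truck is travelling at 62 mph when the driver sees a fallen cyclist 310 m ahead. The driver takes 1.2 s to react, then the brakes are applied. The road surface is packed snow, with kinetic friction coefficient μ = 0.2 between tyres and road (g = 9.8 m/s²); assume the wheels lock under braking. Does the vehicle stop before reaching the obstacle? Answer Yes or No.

62 mph × 0.44704 = 27.7165 m/s.
a = μg = 0.2 × 9.8 = 1.960 m/s².
Reaction distance = 27.7165 × 1.2 = 33.260 m.
Braking distance = v²/(2a) = 768.204 / 3.920 = 195.970 m.
Total stopping distance = 33.260 + 195.970 = 229.230 m, vs 310 m available — it stops with 310 − 229.230 = 80.770 m to spare.

Yes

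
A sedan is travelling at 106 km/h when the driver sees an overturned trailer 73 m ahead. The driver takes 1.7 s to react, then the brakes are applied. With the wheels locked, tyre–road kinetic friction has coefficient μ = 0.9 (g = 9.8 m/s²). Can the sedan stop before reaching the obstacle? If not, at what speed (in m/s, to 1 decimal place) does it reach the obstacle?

No — it strikes the obstacle at 21.5 m/s

106 km/h ÷ 3.6 = 29.4444 m/s.
a = μg = 0.9 × 9.8 = 8.820 m/s².
Reaction distance = 29.4444 × 1.7 = 50.055 m.
Braking distance needed to stop: v²/(2a) = 866.973 / 17.640 = 49.148 m, so total needed = 50.055 + 49.148 = 99.203 m > 73 m — it cannot stop.
Distance remaining when braking begins: 73 − 50.055 = 22.945 m.
v² = v₀² − 2a·d = 866.973 − 2 × 8.820 × 22.945 = 462.223 m²/s².
v = √462.223 = 21.499 m/s.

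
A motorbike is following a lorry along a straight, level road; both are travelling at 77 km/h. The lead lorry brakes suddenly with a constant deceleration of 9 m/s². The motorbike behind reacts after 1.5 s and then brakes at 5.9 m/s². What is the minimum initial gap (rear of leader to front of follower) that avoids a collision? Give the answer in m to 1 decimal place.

77 km/h ÷ 3.6 = 21.3889 m/s.
Leader travels v²/(2a_L) = 457.485 / 18.000 = 25.416 m before stopping.
Follower covers v·t_r = 21.3889 × 1.5 = 32.083 m while reacting, then v²/(2a_F) = 457.485 / 11.800 = 38.770 m while braking, for a total of 32.083 + 38.770 = 70.853 m.
Since a_F ≤ a_L and the follower starts braking later, the follower is never slower than the leader, so the closest approach is when both have stopped.
Minimum gap = 70.853 − 25.416 = 45.437 m.

Minimum gap ≈ 45.4 m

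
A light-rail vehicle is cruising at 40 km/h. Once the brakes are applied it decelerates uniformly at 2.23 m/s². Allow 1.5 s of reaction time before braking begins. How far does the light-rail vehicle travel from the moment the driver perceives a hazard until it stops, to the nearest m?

40 km/h ÷ 3.6 = 11.1111 m/s.
Reaction distance = v·t_r = 11.1111 × 1.5 = 16.667 m.
Braking distance = v²/(2a) = 11.1111² / (2 × 2.230) = 123.457 / 4.460 = 27.681 m.
Total = 16.667 + 27.681 = 44.348 m.

Total stopping distance ≈ 44 m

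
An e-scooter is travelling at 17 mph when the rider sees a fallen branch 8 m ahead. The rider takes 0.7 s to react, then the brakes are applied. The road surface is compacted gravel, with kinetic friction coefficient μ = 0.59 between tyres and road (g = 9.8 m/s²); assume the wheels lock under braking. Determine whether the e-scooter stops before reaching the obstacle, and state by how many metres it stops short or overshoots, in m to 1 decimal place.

17 mph × 0.44704 = 7.5997 m/s.
a = μg = 0.59 × 9.8 = 5.782 m/s².
Reaction distance = 7.5997 × 0.7 = 5.320 m.
Braking distance = v²/(2a) = 57.755 / 11.564 = 4.994 m.
Total stopping distance = 5.320 + 4.994 = 10.314 m, vs 8 m available — it cannot stop in time and overshoots by 10.314 − 8 = 2.314 m.

No — it overshoots by 2.3 m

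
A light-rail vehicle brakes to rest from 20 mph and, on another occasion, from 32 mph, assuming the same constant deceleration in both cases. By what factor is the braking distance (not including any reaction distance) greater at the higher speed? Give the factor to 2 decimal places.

Factor ≈ 2.56

Braking distance d = v²/(2a), so with a fixed, d ∝ v².
Factor = (32/20)² = 1.6000² = 2.5600.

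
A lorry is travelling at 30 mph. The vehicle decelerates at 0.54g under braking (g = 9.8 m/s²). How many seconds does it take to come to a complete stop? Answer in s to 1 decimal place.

Braking time ≈ 2.5 s

30 mph × 0.44704 = 13.4112 m/s.
a = 0.54 × 9.8 = 5.292 m/s².
Braking time = v/a = 13.4112 / 5.292 = 2.534 s.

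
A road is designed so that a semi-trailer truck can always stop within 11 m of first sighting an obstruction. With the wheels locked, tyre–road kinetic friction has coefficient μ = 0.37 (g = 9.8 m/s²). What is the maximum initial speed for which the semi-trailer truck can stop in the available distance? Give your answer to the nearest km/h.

Maximum speed ≈ 32 km/h

a = μg = 0.37 × 9.8 = 3.626 m/s².
v²/(2a) = d ⇒ v = √(2 × 3.626 × 11) = √79.77 = 8.9314 m/s.
8.9314 m/s × 3.6 = 32.153 km/h.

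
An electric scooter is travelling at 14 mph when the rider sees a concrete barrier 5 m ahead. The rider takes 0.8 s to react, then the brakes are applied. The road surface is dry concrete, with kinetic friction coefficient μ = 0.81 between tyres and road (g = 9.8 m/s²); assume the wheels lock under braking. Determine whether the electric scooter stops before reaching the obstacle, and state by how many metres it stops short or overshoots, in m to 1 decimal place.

14 mph × 0.44704 = 6.2586 m/s.
a = μg = 0.81 × 9.8 = 7.938 m/s².
Reaction distance = 6.2586 × 0.8 = 5.007 m.
Braking distance = v²/(2a) = 39.170 / 15.876 = 2.467 m.
Total stopping distance = 5.007 + 2.467 = 7.474 m, vs 5 m available — it cannot stop in time and overshoots by 7.474 − 5 = 2.474 m.

No — it overshoots by 2.5 m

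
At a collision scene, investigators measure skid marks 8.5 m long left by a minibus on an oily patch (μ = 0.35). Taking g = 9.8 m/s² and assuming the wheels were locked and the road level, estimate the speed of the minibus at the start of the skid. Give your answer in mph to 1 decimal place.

Initial speed ≈ 17.1 mph

Deceleration a = μg = 0.35 × 9.8 = 3.430 m/s².
v = √(2a·d) = √(2 × 3.430 × 8.5) = √58.310 = 7.6361 m/s.
= 7.6361 ÷ 0.44704 = 17.081 mph.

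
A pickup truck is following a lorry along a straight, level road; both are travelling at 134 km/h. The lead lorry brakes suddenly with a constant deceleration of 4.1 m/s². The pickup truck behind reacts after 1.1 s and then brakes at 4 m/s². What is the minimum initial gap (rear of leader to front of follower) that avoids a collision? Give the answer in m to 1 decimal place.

134 km/h ÷ 3.6 = 37.2222 m/s.
Leader travels v²/(2a_L) = 1385.492 / 8.200 = 168.962 m before stopping.
Follower covers v·t_r = 37.2222 × 1.1 = 40.944 m while reacting, then v²/(2a_F) = 1385.492 / 8.000 = 173.186 m while braking, for a total of 40.944 + 173.186 = 214.130 m.
Since a_F ≤ a_L and the follower starts braking later, the follower is never slower than the leader, so the closest approach is when both have stopped.
Minimum gap = 214.130 − 168.962 = 45.168 m.

Minimum gap ≈ 45.2 m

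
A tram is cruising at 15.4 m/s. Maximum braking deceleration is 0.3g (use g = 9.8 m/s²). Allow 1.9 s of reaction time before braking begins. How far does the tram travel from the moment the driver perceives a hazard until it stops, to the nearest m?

Total stopping distance ≈ 70 m

a = 0.3 × 9.8 = 2.940 m/s².
Reaction distance = v·t_r = 15.4000 × 1.9 = 29.260 m.
Braking distance = v²/(2a) = 15.4000² / (2 × 2.940) = 237.160 / 5.880 = 40.333 m.
Total = 29.260 + 40.333 = 69.593 m.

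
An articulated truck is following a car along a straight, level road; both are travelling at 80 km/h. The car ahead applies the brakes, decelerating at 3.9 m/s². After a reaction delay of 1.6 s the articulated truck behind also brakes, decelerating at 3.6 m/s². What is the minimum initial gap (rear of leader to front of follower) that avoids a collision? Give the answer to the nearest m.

80 km/h ÷ 3.6 = 22.2222 m/s.
Leader travels v²/(2a_L) = 493.826 / 7.800 = 63.311 m before stopping.
Follower covers v·t_r = 22.2222 × 1.6 = 35.556 m while reacting, then v²/(2a_F) = 493.826 / 7.200 = 68.587 m while braking, for a total of 35.556 + 68.587 = 104.143 m.
Since a_F ≤ a_L and the follower starts braking later, the follower is never slower than the leader, so the closest approach is when both have stopped.
Minimum gap = 104.143 − 63.311 = 40.832 m.

Minimum gap ≈ 41 m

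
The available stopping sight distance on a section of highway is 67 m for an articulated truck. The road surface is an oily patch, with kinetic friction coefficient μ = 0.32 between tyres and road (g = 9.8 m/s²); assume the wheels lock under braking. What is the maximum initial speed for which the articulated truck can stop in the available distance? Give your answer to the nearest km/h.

a = μg = 0.32 × 9.8 = 3.136 m/s².
v²/(2a) = d ⇒ v = √(2 × 3.136 × 67) = √420.22 = 20.4993 m/s.
20.4993 m/s × 3.6 = 73.797 km/h.

Maximum speed ≈ 74 km/h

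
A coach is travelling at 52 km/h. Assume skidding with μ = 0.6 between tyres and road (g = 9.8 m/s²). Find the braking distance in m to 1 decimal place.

52 km/h ÷ 3.6 = 14.4444 m/s.
a = μg = 0.6 × 9.8 = 5.880 m/s².
Braking distance = v²/(2a) = 14.4444² / (2 × 5.880) = 208.641 / 11.760 = 17.742 m.

Braking distance ≈ 17.7 m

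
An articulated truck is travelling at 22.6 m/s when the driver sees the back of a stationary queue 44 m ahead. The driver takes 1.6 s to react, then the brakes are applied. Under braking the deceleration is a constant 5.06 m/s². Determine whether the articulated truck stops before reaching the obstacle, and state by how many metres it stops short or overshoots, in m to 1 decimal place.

Reaction distance = 22.6000 × 1.6 = 36.160 m.
Braking distance = v²/(2a) = 510.760 / 10.120 = 50.470 m.
Total stopping distance = 36.160 + 50.470 = 86.630 m, vs 44 m available — it cannot stop in time and overshoots by 86.630 − 44 = 42.630 m.

No — it overshoots by 42.6 m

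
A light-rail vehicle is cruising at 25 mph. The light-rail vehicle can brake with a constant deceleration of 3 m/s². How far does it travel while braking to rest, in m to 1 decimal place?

25 mph × 0.44704 = 11.1760 m/s.
Braking distance = v²/(2a) = 11.1760² / (2 × 3.000) = 124.903 / 6.000 = 20.817 m.

Braking distance ≈ 20.8 m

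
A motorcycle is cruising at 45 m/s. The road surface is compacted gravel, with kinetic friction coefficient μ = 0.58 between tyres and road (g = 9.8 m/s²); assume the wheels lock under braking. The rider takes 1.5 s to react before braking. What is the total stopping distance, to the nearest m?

Total stopping distance ≈ 246 m

a = μg = 0.58 × 9.8 = 5.684 m/s².
Reaction distance = v·t_r = 45.0000 × 1.5 = 67.500 m.
Braking distance = v²/(2a) = 45.0000² / (2 × 5.684) = 2025.000 / 11.368 = 178.132 m.
Total = 67.500 + 178.132 = 245.632 m.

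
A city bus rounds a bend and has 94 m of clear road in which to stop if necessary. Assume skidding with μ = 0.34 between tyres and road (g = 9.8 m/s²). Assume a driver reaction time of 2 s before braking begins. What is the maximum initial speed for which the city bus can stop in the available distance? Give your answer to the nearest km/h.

a = μg = 0.34 × 9.8 = 3.332 m/s².
Stopping distance: v·t_r + v²/(2a) = 94 with t_r = 2 s and a = 3.332 m/s².
So v² + 13.328 v − 626.42 = 0.
Positive root: v = −a·t_r + √((a·t_r)² + 2a·d) = −6.664 + √(44.409 + 626.42) = 19.2364 m/s.
19.2364 m/s × 3.6 = 69.251 km/h.

Maximum speed ≈ 69 km/h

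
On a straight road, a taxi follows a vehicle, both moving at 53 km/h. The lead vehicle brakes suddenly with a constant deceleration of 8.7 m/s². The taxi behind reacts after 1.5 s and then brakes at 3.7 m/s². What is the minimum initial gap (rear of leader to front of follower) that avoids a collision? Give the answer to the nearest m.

Minimum gap ≈ 39 m

53 km/h ÷ 3.6 = 14.7222 m/s.
Leader travels v²/(2a_L) = 216.743 / 17.400 = 12.456 m before stopping.
Follower covers v·t_r = 14.7222 × 1.5 = 22.083 m while reacting, then v²/(2a_F) = 216.743 / 7.400 = 29.290 m while braking, for a total of 22.083 + 29.290 = 51.373 m.
Since a_F ≤ a_L and the follower starts braking later, the follower is never slower than the leader, so the closest approach is when both have stopped.
Minimum gap = 51.373 − 12.456 = 38.917 m.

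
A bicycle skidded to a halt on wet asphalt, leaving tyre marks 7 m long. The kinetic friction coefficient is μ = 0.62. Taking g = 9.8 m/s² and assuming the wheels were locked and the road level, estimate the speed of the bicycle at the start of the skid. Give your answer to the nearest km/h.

Deceleration a = μg = 0.62 × 9.8 = 6.076 m/s².
v = √(2a·d) = √(2 × 6.076 × 7) = √85.064 = 9.2230 m/s.
= 9.2230 × 3.6 = 33.203 km/h.

Initial speed ≈ 33 km/h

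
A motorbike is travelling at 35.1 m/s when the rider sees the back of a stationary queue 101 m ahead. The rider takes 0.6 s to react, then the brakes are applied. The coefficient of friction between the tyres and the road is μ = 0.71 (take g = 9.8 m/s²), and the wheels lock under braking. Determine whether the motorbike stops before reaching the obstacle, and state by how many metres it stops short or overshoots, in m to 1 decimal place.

a = μg = 0.71 × 9.8 = 6.958 m/s².
Reaction distance = 35.1000 × 0.6 = 21.060 m.
Braking distance = v²/(2a) = 1232.010 / 13.916 = 88.532 m.
Total stopping distance = 21.060 + 88.532 = 109.592 m, vs 101 m available — it cannot stop in time and overshoots by 109.592 − 101 = 8.592 m.

No — it overshoots by 8.6 m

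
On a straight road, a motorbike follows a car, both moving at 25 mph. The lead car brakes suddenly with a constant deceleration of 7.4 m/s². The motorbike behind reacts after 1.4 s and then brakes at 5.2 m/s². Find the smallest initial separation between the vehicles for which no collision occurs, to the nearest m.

Minimum gap ≈ 19 m

25 mph × 0.44704 = 11.1760 m/s.
Leader travels v²/(2a_L) = 124.903 / 14.800 = 8.439 m before stopping.
Follower covers v·t_r = 11.1760 × 1.4 = 15.646 m while reacting, then v²/(2a_F) = 124.903 / 10.400 = 12.010 m while braking, for a total of 15.646 + 12.010 = 27.656 m.
Since a_F ≤ a_L and the follower starts braking later, the follower is never slower than the leader, so the closest approach is when both have stopped.
Minimum gap = 27.656 − 8.439 = 19.217 m.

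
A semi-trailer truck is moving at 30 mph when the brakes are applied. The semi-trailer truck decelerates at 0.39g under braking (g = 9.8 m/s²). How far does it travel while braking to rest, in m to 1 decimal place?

30 mph × 0.44704 = 13.4112 m/s.
a = 0.39 × 9.8 = 3.822 m/s².
Braking distance = v²/(2a) = 13.4112² / (2 × 3.822) = 179.860 / 7.644 = 23.530 m.

Braking distance ≈ 23.5 m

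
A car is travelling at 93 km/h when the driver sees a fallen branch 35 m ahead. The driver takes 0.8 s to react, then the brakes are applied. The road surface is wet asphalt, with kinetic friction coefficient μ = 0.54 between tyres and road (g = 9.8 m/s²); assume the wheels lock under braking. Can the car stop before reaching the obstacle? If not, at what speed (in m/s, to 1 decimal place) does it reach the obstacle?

93 km/h ÷ 3.6 = 25.8333 m/s.
a = μg = 0.54 × 9.8 = 5.292 m/s².
Reaction distance = 25.8333 × 0.8 = 20.667 m.
Braking distance needed to stop: v²/(2a) = 667.359 / 10.584 = 63.054 m, so total needed = 20.667 + 63.054 = 83.721 m > 35 m — it cannot stop.
Distance remaining when braking begins: 35 − 20.667 = 14.333 m.
v² = v₀² − 2a·d = 667.359 − 2 × 5.292 × 14.333 = 515.659 m²/s².
v = √515.659 = 22.708 m/s.

No — it strikes the obstacle at 22.7 m/s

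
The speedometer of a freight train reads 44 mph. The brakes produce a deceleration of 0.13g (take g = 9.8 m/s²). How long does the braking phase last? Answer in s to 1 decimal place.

Braking time ≈ 15.4 s

44 mph × 0.44704 = 19.6698 m/s.
a = 0.13 × 9.8 = 1.274 m/s².
Braking time = v/a = 19.6698 / 1.274 = 15.439 s.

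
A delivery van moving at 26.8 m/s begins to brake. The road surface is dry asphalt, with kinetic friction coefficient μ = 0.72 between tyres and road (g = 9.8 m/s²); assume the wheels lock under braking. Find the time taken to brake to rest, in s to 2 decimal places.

a = μg = 0.72 × 9.8 = 7.056 m/s².
Braking time = v/a = 26.8000 / 7.056 = 3.798 s.

Braking time ≈ 3.80 s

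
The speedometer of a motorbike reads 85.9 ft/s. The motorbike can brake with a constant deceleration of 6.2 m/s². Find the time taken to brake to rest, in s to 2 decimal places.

Braking time ≈ 4.22 s

85.9 ft/s × 0.3048 = 26.1823 m/s.
Braking time = v/a = 26.1823 / 6.200 = 4.223 s.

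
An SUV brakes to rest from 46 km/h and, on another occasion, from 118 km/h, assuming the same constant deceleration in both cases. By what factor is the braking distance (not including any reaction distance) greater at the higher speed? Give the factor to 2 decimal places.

Factor ≈ 6.58

Braking distance d = v²/(2a), so with a fixed, d ∝ v².
Factor = (118/46)² = 2.5652² = 6.5803.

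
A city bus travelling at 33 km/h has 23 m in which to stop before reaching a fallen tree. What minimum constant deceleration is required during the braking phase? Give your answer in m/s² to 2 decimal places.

Required deceleration ≈ 1.83 m/s²

33 km/h ÷ 3.6 = 9.1667 m/s.
v² = 2a·d ⇒ a = v²/(2d) = 9.1667² / (2 × 23.000) = 84.028 / 46.000 = 1.8267 m/s².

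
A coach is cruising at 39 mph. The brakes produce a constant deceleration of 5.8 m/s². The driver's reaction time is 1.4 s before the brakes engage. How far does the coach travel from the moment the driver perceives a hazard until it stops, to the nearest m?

Total stopping distance ≈ 51 m

39 mph × 0.44704 = 17.4346 m/s.
Reaction distance = v·t_r = 17.4346 × 1.4 = 24.408 m.
Braking distance = v²/(2a) = 17.4346² / (2 × 5.800) = 303.965 / 11.600 = 26.204 m.
Total = 24.408 + 26.204 = 50.612 m.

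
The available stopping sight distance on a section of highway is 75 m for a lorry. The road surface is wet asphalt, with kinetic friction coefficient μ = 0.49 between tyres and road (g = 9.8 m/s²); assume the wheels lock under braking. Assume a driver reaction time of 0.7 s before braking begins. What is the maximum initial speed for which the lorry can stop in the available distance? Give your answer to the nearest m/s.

a = μg = 0.49 × 9.8 = 4.802 m/s².
Stopping distance: v·t_r + v²/(2a) = 75 with t_r = 0.7 s and a = 4.802 m/s².
So v² + 6.723 v − 720.30 = 0.
Positive root: v = −a·t_r + √((a·t_r)² + 2a·d) = −3.361 + √(11.296 + 720.30) = 23.6870 m/s.

Maximum speed ≈ 24 m/s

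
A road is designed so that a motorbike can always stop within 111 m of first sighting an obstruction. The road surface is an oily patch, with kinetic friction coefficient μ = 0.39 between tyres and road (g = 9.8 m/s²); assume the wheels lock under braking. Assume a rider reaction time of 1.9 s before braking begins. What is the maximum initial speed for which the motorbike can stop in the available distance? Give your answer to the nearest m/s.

Maximum speed ≈ 23 m/s

a = μg = 0.39 × 9.8 = 3.822 m/s².
Stopping distance: v·t_r + v²/(2a) = 111 with t_r = 1.9 s and a = 3.822 m/s².
So v² + 14.524 v − 848.48 = 0.
Positive root: v = −a·t_r + √((a·t_r)² + 2a·d) = −7.262 + √(52.737 + 848.48) = 22.7583 m/s.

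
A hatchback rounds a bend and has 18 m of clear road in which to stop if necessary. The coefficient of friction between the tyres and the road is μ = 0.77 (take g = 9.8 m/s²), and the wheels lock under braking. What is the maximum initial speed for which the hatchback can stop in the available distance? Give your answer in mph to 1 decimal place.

a = μg = 0.77 × 9.8 = 7.546 m/s².
v²/(2a) = d ⇒ v = √(2 × 7.546 × 18) = √271.66 = 16.4821 m/s.
16.4821 m/s ÷ 0.44704 = 36.869 mph.

Maximum speed ≈ 36.9 mph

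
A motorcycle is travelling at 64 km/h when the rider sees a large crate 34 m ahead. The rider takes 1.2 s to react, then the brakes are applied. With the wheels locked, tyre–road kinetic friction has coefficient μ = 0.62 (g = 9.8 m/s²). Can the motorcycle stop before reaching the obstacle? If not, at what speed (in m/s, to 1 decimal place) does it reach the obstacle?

64 km/h ÷ 3.6 = 17.7778 m/s.
a = μg = 0.62 × 9.8 = 6.076 m/s².
Reaction distance = 17.7778 × 1.2 = 21.333 m.
Braking distance needed to stop: v²/(2a) = 316.050 / 12.152 = 26.008 m, so total needed = 21.333 + 26.008 = 47.341 m > 34 m — it cannot stop.
Distance remaining when braking begins: 34 − 21.333 = 12.667 m.
v² = v₀² − 2a·d = 316.050 − 2 × 6.076 × 12.667 = 162.121 m²/s².
v = √162.121 = 12.733 m/s.

No — it strikes the obstacle at 12.7 m/s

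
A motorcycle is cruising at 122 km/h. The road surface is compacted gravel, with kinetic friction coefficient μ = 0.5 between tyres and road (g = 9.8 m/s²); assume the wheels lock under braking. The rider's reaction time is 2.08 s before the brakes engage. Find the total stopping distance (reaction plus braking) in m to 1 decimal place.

122 km/h ÷ 3.6 = 33.8889 m/s.
a = μg = 0.5 × 9.8 = 4.900 m/s².
Reaction distance = v·t_r = 33.8889 × 2.08 = 70.489 m.
Braking distance = v²/(2a) = 33.8889² / (2 × 4.900) = 1148.458 / 9.800 = 117.190 m.
Total = 70.489 + 117.190 = 187.679 m.

Total stopping distance ≈ 187.7 m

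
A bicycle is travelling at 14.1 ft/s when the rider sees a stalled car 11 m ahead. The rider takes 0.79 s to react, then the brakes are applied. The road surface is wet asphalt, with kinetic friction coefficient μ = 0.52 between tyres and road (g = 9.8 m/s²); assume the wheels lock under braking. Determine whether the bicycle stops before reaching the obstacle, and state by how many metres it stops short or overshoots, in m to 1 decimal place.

Yes — it stops 5.8 m short of the obstacle

14.1 ft/s × 0.3048 = 4.2977 m/s.
a = μg = 0.52 × 9.8 = 5.096 m/s².
Reaction distance = 4.2977 × 0.79 = 3.395 m.
Braking distance = v²/(2a) = 18.470 / 10.192 = 1.812 m.
Total stopping distance = 3.395 + 1.812 = 5.207 m, vs 11 m available — it stops with 11 − 5.207 = 5.793 m to spare.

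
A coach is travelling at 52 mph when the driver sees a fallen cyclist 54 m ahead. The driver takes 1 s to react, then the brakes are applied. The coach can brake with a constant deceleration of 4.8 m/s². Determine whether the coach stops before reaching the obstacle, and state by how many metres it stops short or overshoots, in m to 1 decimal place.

No — it overshoots by 25.5 m

52 mph × 0.44704 = 23.2461 m/s.
Reaction distance = 23.2461 × 1 = 23.246 m.
Braking distance = v²/(2a) = 540.381 / 9.600 = 56.290 m.
Total stopping distance = 23.246 + 56.290 = 79.536 m, vs 54 m available — it cannot stop in time and overshoots by 79.536 − 54 = 25.536 m.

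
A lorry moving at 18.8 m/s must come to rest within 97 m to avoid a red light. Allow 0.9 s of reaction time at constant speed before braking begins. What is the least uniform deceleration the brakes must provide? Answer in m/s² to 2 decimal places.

Distance covered during reaction = 18.8000 × 0.9 = 16.920 m.
Distance available for braking: 97 − 16.920 = 80.080 m.
v² = 2a·d ⇒ a = v²/(2d) = 18.8000² / (2 × 80.080) = 353.440 / 160.160 = 2.2068 m/s².

Required deceleration ≈ 2.21 m/s²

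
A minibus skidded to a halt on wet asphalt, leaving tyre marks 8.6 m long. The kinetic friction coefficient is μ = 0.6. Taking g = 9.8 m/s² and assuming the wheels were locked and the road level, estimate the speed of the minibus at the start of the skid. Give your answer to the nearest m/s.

Deceleration a = μg = 0.6 × 9.8 = 5.880 m/s².
v = √(2a·d) = √(2 × 5.880 × 8.6) = √101.136 = 10.0566 m/s.

Initial speed ≈ 10 m/s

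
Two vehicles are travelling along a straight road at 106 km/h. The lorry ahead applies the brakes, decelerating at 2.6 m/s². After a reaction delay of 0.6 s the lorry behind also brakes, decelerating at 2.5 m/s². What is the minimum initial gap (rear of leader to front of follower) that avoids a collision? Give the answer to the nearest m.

106 km/h ÷ 3.6 = 29.4444 m/s.
Leader travels v²/(2a_L) = 866.973 / 5.200 = 166.726 m before stopping.
Follower covers v·t_r = 29.4444 × 0.6 = 17.667 m while reacting, then v²/(2a_F) = 866.973 / 5.000 = 173.395 m while braking, for a total of 17.667 + 173.395 = 191.062 m.
Since a_F ≤ a_L and the follower starts braking later, the follower is never slower than the leader, so the closest approach is when both have stopped.
Minimum gap = 191.062 − 166.726 = 24.336 m.

Minimum gap ≈ 24 m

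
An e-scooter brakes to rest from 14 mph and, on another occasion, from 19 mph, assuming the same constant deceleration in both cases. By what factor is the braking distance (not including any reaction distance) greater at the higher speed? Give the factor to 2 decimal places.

Braking distance d = v²/(2a), so with a fixed, d ∝ v².
Factor = (19/14)² = 1.3571² = 1.8417.

Factor ≈ 1.84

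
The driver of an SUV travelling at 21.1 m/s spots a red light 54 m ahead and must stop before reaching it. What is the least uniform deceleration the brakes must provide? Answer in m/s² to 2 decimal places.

v² = 2a·d ⇒ a = v²/(2d) = 21.1000² / (2 × 54.000) = 445.210 / 108.000 = 4.1223 m/s².

Required deceleration ≈ 4.12 m/s²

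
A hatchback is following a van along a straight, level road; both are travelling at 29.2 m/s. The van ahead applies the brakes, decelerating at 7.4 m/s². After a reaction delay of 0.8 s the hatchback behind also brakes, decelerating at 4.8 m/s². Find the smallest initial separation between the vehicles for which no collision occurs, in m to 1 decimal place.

Leader travels v²/(2a_L) = 852.640 / 14.800 = 57.611 m before stopping.
Follower covers v·t_r = 29.2000 × 0.8 = 23.360 m while reacting, then v²/(2a_F) = 852.640 / 9.600 = 88.817 m while braking, for a total of 23.360 + 88.817 = 112.177 m.
Since a_F ≤ a_L and the follower starts braking later, the follower is never slower than the leader, so the closest approach is when both have stopped.
Minimum gap = 112.177 − 57.611 = 54.566 m.

Minimum gap ≈ 54.6 m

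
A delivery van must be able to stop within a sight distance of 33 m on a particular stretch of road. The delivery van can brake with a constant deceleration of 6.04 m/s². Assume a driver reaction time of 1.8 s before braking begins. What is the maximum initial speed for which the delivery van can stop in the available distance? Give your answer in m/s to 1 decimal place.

Maximum speed ≈ 11.9 m/s

Stopping distance: v·t_r + v²/(2a) = 33 with t_r = 1.8 s and a = 6.040 m/s².
So v² + 21.744 v − 398.64 = 0.
Positive root: v = −a·t_r + √((a·t_r)² + 2a·d) = −10.872 + √(118.200 + 398.64) = 11.8621 m/s.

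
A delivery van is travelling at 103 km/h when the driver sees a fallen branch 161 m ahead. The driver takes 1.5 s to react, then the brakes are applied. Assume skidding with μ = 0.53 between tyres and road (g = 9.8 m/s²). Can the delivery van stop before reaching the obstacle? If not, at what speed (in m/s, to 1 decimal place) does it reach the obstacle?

Yes — it stops about 39.3 m short of the obstacle, so it never reaches it

103 km/h ÷ 3.6 = 28.6111 m/s.
a = μg = 0.53 × 9.8 = 5.194 m/s².
Reaction distance = 28.6111 × 1.5 = 42.917 m.
Braking distance = v²/(2a) = 818.595 / 10.388 = 78.802 m.
Total stopping distance = 42.917 + 78.802 = 121.719 m, vs 161 m available — it stops with 161 − 121.719 = 39.281 m to spare.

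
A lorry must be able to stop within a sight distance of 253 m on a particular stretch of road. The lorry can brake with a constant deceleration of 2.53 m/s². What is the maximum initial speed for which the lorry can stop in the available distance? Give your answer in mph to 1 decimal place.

v²/(2a) = d ⇒ v = √(2 × 2.530 × 253) = √1280.18 = 35.7796 m/s.
35.7796 m/s ÷ 0.44704 = 80.037 mph.

Maximum speed ≈ 80.0 mph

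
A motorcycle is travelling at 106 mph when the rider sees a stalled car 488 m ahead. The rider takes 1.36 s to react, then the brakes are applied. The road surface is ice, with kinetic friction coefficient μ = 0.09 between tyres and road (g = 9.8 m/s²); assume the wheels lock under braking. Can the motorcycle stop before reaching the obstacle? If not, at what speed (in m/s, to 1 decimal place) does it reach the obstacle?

106 mph × 0.44704 = 47.3862 m/s.
a = μg = 0.09 × 9.8 = 0.882 m/s².
Reaction distance = 47.3862 × 1.36 = 64.445 m.
Braking distance needed to stop: v²/(2a) = 2245.452 / 1.764 = 1272.932 m, so total needed = 64.445 + 1272.932 = 1337.377 m > 488 m — it cannot stop.
Distance remaining when braking begins: 488 − 64.445 = 423.555 m.
v² = v₀² − 2a·d = 2245.452 − 2 × 0.882 × 423.555 = 1498.301 m²/s².
v = √1498.301 = 38.708 m/s.

No — it strikes the obstacle at 38.7 m/s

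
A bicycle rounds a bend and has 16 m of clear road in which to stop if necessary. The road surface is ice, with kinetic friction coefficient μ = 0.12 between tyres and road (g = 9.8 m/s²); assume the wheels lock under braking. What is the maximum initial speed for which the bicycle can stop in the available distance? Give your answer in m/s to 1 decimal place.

a = μg = 0.12 × 9.8 = 1.176 m/s².
v²/(2a) = d ⇒ v = √(2 × 1.176 × 16) = √37.63 = 6.1343 m/s.

Maximum speed ≈ 6.1 m/s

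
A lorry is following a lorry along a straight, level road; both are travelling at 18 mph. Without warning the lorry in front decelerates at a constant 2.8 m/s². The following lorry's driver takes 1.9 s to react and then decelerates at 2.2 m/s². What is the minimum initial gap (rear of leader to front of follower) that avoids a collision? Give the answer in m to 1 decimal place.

18 mph × 0.44704 = 8.0467 m/s.
Leader travels v²/(2a_L) = 64.749 / 5.600 = 11.562 m before stopping.
Follower covers v·t_r = 8.0467 × 1.9 = 15.289 m while reacting, then v²/(2a_F) = 64.749 / 4.400 = 14.716 m while braking, for a total of 15.289 + 14.716 = 30.005 m.
Since a_F ≤ a_L and the follower starts braking later, the follower is never slower than the leader, so the closest approach is when both have stopped.
Minimum gap = 30.005 − 11.562 = 18.443 m.

Minimum gap ≈ 18.4 m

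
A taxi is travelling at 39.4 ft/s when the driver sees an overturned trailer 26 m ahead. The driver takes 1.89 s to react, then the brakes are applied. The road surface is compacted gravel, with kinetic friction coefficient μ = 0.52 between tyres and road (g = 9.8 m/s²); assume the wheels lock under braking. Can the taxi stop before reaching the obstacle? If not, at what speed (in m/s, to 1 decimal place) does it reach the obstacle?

39.4 ft/s × 0.3048 = 12.0091 m/s.
a = μg = 0.52 × 9.8 = 5.096 m/s².
Reaction distance = 12.0091 × 1.89 = 22.697 m.
Braking distance needed to stop: v²/(2a) = 144.218 / 10.192 = 14.150 m, so total needed = 22.697 + 14.150 = 36.847 m > 26 m — it cannot stop.
Distance remaining when braking begins: 26 − 22.697 = 3.303 m.
v² = v₀² − 2a·d = 144.218 − 2 × 5.096 × 3.303 = 110.554 m²/s².
v = √110.554 = 10.514 m/s.

No — it strikes the obstacle at 10.5 m/s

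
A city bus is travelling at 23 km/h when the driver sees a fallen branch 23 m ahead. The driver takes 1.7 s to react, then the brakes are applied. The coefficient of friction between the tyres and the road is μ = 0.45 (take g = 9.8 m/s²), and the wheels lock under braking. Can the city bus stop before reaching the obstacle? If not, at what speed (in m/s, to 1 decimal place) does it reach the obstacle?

Yes — it stops about 7.5 m short of the obstacle, so it never reaches it

23 km/h ÷ 3.6 = 6.3889 m/s.
a = μg = 0.45 × 9.8 = 4.410 m/s².
Reaction distance = 6.3889 × 1.7 = 10.861 m.
Braking distance = v²/(2a) = 40.818 / 8.820 = 4.628 m.
Total stopping distance = 10.861 + 4.628 = 15.489 m, vs 23 m available — it stops with 23 − 15.489 = 7.511 m to spare.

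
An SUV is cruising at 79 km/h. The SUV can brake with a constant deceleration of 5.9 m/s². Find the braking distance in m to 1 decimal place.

Braking distance ≈ 40.8 m

79 km/h ÷ 3.6 = 21.9444 m/s.
Braking distance = v²/(2a) = 21.9444² / (2 × 5.900) = 481.557 / 11.800 = 40.810 m.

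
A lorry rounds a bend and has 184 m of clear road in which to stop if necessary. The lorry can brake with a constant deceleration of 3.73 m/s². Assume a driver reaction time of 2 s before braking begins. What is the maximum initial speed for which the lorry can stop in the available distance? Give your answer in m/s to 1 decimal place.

Stopping distance: v·t_r + v²/(2a) = 184 with t_r = 2 s and a = 3.730 m/s².
So v² + 14.920 v − 1372.64 = 0.
Positive root: v = −a·t_r + √((a·t_r)² + 2a·d) = −7.460 + √(55.652 + 1372.64) = 30.3328 m/s.

Maximum speed ≈ 30.3 m/s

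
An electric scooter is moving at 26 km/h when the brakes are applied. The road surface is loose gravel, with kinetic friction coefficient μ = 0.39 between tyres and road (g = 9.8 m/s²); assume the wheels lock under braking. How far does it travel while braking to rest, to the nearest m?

26 km/h ÷ 3.6 = 7.2222 m/s.
a = μg = 0.39 × 9.8 = 3.822 m/s².
Braking distance = v²/(2a) = 7.2222² / (2 × 3.822) = 52.160 / 7.644 = 6.824 m.

Braking distance ≈ 7 m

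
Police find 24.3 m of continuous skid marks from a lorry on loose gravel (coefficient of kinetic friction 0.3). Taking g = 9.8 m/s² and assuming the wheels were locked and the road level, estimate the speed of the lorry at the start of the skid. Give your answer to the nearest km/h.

Deceleration a = μg = 0.3 × 9.8 = 2.940 m/s².
v = √(2a·d) = √(2 × 2.940 × 24.3) = √142.884 = 11.9534 m/s.
= 11.9534 × 3.6 = 43.032 km/h.

Initial speed ≈ 43 km/h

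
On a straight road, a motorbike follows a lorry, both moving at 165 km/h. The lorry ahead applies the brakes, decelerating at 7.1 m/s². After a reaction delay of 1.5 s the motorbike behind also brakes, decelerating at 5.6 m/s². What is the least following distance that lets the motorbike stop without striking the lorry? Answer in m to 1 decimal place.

165 km/h ÷ 3.6 = 45.8333 m/s.
Leader travels v²/(2a_L) = 2100.691 / 14.200 = 147.936 m before stopping.
Follower covers v·t_r = 45.8333 × 1.5 = 68.750 m while reacting, then v²/(2a_F) = 2100.691 / 11.200 = 187.562 m while braking, for a total of 68.750 + 187.562 = 256.312 m.
Since a_F ≤ a_L and the follower starts braking later, the follower is never slower than the leader, so the closest approach is when both have stopped.
Minimum gap = 256.312 − 147.936 = 108.376 m.

Minimum gap ≈ 108.4 m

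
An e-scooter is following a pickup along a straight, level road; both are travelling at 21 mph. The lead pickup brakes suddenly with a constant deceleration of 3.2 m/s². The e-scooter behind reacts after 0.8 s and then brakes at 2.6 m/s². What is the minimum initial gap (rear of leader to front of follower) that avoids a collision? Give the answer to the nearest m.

21 mph × 0.44704 = 9.3878 m/s.
Leader travels v²/(2a_L) = 88.131 / 6.400 = 13.770 m before stopping.
Follower covers v·t_r = 9.3878 × 0.8 = 7.510 m while reacting, then v²/(2a_F) = 88.131 / 5.200 = 16.948 m while braking, for a total of 7.510 + 16.948 = 24.458 m.
Since a_F ≤ a_L and the follower starts braking later, the follower is never slower than the leader, so the closest approach is when both have stopped.
Minimum gap = 24.458 − 13.770 = 10.688 m.

Minimum gap ≈ 11 m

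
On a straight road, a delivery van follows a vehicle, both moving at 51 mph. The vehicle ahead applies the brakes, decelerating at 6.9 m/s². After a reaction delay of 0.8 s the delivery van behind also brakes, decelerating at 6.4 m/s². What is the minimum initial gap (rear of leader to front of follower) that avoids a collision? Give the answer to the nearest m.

51 mph × 0.44704 = 22.7990 m/s.
Leader travels v²/(2a_L) = 519.794 / 13.800 = 37.666 m before stopping.
Follower covers v·t_r = 22.7990 × 0.8 = 18.239 m while reacting, then v²/(2a_F) = 519.794 / 12.800 = 40.609 m while braking, for a total of 18.239 + 40.609 = 58.848 m.
Since a_F ≤ a_L and the follower starts braking later, the follower is never slower than the leader, so the closest approach is when both have stopped.
Minimum gap = 58.848 − 37.666 = 21.182 m.

Minimum gap ≈ 21 m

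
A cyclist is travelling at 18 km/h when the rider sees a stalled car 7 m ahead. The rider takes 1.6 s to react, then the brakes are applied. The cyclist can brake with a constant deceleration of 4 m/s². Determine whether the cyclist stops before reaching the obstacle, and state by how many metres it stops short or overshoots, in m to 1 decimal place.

No — it overshoots by 4.1 m

18 km/h ÷ 3.6 = 5.0000 m/s.
Reaction distance = 5.0000 × 1.6 = 8.000 m.
Braking distance = v²/(2a) = 25.000 / 8.000 = 3.125 m.
Total stopping distance = 8.000 + 3.125 = 11.125 m, vs 7 m available — it cannot stop in time and overshoots by 11.125 − 7 = 4.125 m.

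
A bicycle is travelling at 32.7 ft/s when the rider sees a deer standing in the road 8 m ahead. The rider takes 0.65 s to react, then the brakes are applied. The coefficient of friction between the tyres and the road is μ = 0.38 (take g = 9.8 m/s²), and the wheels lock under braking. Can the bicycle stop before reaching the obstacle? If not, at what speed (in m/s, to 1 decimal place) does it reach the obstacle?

32.7 ft/s × 0.3048 = 9.9670 m/s.
a = μg = 0.38 × 9.8 = 3.724 m/s².
Reaction distance = 9.9670 × 0.65 = 6.479 m.
Braking distance needed to stop: v²/(2a) = 99.341 / 7.448 = 13.338 m, so total needed = 6.479 + 13.338 = 19.817 m > 8 m — it cannot stop.
Distance remaining when braking begins: 8 − 6.479 = 1.521 m.
v² = v₀² − 2a·d = 99.341 − 2 × 3.724 × 1.521 = 88.013 m²/s².
v = √88.013 = 9.382 m/s.

No — it strikes the obstacle at 9.4 m/s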